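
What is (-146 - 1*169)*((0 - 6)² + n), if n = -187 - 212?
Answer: 114345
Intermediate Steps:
n = -399
(-146 - 1*169)*((0 - 6)² + n) = (-146 - 1*169)*((0 - 6)² - 399) = (-146 - 169)*((-6)² - 399) = -315*(36 - 399) = -315*(-363) = 114345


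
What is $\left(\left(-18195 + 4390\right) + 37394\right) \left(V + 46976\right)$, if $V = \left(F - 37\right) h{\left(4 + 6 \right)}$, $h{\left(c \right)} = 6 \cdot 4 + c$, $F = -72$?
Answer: $1020696030$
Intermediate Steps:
$h{\left(c \right)} = 24 + c$
$V = -3706$ ($V = \left(-72 - 37\right) \left(24 + \left(4 + 6\right)\right) = - 109 \left(24 + 10\right) = \left(-109\right) 34 = -3706$)
$\left(\left(-18195 + 4390\right) + 37394\right) \left(V + 46976\right) = \left(\left(-18195 + 4390\right) + 37394\right) \left(-3706 + 46976\right) = \left(-13805 + 37394\right) 43270 = 23589 \cdot 43270 = 1020696030$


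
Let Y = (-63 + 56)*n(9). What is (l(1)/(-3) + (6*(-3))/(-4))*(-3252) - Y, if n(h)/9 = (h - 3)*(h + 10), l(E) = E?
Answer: -6368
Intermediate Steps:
n(h) = 9*(-3 + h)*(10 + h) (n(h) = 9*((h - 3)*(h + 10)) = 9*((-3 + h)*(10 + h)) = 9*(-3 + h)*(10 + h))
Y = -7182 (Y = (-63 + 56)*(-270 + 9*9² + 63*9) = -7*(-270 + 9*81 + 567) = -7*(-270 + 729 + 567) = -7*1026 = -7182)
(l(1)/(-3) + (6*(-3))/(-4))*(-3252) - Y = (1/(-3) + (6*(-3))/(-4))*(-3252) - 1*(-7182) = (1*(-⅓) - 18*(-¼))*(-3252) + 7182 = (-⅓ + 9/2)*(-3252) + 7182 = (25/6)*(-3252) + 7182 = -13550 + 7182 = -6368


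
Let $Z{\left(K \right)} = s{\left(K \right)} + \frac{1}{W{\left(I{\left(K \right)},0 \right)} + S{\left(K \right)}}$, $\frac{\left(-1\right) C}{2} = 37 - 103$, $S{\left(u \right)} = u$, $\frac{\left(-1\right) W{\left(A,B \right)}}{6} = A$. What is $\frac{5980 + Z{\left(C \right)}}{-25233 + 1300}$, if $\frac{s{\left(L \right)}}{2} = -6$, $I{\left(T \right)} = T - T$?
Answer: $- \frac{787777}{3159156} \approx -0.24936$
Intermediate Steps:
$I{\left(T \right)} = 0$
$W{\left(A,B \right)} = - 6 A$
$s{\left(L \right)} = -12$ ($s{\left(L \right)} = 2 \left(-6\right) = -12$)
$C = 132$ ($C = - 2 \left(37 - 103\right) = \left(-2\right) \left(-66\right) = 132$)
$Z{\left(K \right)} = -12 + \frac{1}{K}$ ($Z{\left(K \right)} = -12 + \frac{1}{\left(-6\right) 0 + K} = -12 + \frac{1}{0 + K} = -12 + \frac{1}{K}$)
$\frac{5980 + Z{\left(C \right)}}{-25233 + 1300} = \frac{5980 - \left(12 - \frac{1}{132}\right)}{-25233 + 1300} = \frac{5980 + \left(-12 + \frac{1}{132}\right)}{-23933} = \left(5980 - \frac{1583}{132}\right) \left(- \frac{1}{23933}\right) = \frac{787777}{132} \left(- \frac{1}{23933}\right) = - \frac{787777}{3159156}$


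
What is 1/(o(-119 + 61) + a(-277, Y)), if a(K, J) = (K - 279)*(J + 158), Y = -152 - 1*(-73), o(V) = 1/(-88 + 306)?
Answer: -218/9575431 ≈ -2.2767e-5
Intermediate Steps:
o(V) = 1/218
Y = -79 (Y = -152 + 73 = -79)
a(K, J) = (-279 + K)*(158 + J)
1/(o(-119 + 61) + a(-277, Y)) = 1/(1/218 + (-44082 - 279*(-79) + 158*(-277) - 79*(-277))) = 1/(1/218 + (-44082 + 22041 - 43766 + 21883)) = 1/(1/218 - 43924) = 1/(-9575431/218) = -218/9575431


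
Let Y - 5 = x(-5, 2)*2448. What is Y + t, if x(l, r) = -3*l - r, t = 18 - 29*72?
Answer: 29759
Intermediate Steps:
t = -2070 (t = 18 - 2088 = -2070)
x(l, r) = -r - 3*l
Y = 31829 (Y = 5 + (-1*2 - 3*(-5))*2448 = 5 + (-2 + 15)*2448 = 5 + 13*2448 = 5 + 31824 = 31829)
Y + t = 31829 - 2070 = 29759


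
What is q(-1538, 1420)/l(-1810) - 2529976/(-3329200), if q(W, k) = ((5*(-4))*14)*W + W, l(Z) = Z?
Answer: -17799839023/75323150 ≈ -236.31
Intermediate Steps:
q(W, k) = -279*W (q(W, k) = (-20*14)*W + W = -280*W + W = -279*W)
q(-1538, 1420)/l(-1810) - 2529976/(-3329200) = -279*(-1538)/(-1810) - 2529976/(-3329200) = 429102*(-1/1810) - 2529976*(-1/3329200) = -214551/905 + 316247/416150 = -17799839023/75323150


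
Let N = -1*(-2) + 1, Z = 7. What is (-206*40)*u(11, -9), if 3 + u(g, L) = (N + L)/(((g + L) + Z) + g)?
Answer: 27192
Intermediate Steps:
N = 3 (N = 2 + 1 = 3)
u(g, L) = -3 + (3 + L)/(7 + L + 2*g) (u(g, L) = -3 + (3 + L)/(((g + L) + 7) + g) = -3 + (3 + L)/(((L + g) + 7) + g) = -3 + (3 + L)/((7 + L + g) + g) = -3 + (3 + L)/(7 + L + 2*g))
(-206*40)*u(11, -9) = (-206*40)*(2*(-9 - 1*(-9) - 3*11)/(7 - 9 + 2*11)) = -16480*(-9 + 9 - 33)/(7 - 9 + 22) = -16480*(-33)/20 = -8240*(-33/10) = 27192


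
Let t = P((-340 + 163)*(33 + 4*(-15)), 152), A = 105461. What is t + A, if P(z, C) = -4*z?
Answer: 86345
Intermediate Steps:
t = -19116 (t = -4*(-340 + 163)*(33 + 4*(-15)) = -(-708)*(33 - 60) = -(-708)*(-27) = -4*4779 = -19116)
t + A = -19116 + 105461 = 86345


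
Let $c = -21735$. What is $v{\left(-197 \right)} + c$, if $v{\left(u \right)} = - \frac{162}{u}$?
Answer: $- \frac{4281633}{197} \approx -21734.0$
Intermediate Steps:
$v{\left(-197 \right)} + c = - \frac{162}{-197} - 21735 = \left(-162\right) \left(- \frac{1}{197}\right) - 21735 = \frac{162}{197} - 21735 = - \frac{4281633}{197}$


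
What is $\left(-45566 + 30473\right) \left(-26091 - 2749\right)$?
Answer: $435282120$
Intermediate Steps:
$\left(-45566 + 30473\right) \left(-26091 - 2749\right) = \left(-15093\right) \left(-28840\right) = 435282120$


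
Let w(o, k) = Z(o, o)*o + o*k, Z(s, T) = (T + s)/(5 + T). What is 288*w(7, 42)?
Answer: 87024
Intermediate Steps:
Z(s, T) = (T + s)/(5 + T)
w(o, k) = k*o + 2*o**2/(5 + o) (w(o, k) = ((o + o)/(5 + o))*o + o*k = ((2*o)/(5 + o))*o + k*o = (2*o/(5 + o))*o + k*o = 2*o**2/(5 + o) + k*o = k*o + 2*o**2/(5 + o))
288*w(7, 42) = 288*(7*(2*7 + 42*(5 + 7))/(5 + 7)) = 288*(7*(14 + 42*12)/12) = 288*(7*(1/12)*(14 + 504)) = 288*(7*(1/12)*518) = 288*(1813/6) = 87024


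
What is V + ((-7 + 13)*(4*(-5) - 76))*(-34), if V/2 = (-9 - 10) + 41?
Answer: 19628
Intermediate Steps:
V = 44 (V = 2*((-9 - 10) + 41) = 2*(-19 + 41) = 2*22 = 44)
V + ((-7 + 13)*(4*(-5) - 76))*(-34) = 44 + ((-7 + 13)*(4*(-5) - 76))*(-34) = 44 + (6*(-20 - 76))*(-34) = 44 + (6*(-96))*(-34) = 44 - 576*(-34) = 44 + 19584 = 19628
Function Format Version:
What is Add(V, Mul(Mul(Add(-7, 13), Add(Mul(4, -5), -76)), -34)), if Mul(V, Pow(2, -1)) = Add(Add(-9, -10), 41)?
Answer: 19628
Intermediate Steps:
V = 44 (V = Mul(2, Add(Add(-9, -10), 41)) = Mul(2, Add(-19, 41)) = Mul(2, 22) = 44)
Add(V, Mul(Mul(Add(-7, 13), Add(Mul(4, -5), -76)), -34)) = Add(44, Mul(Mul(Add(-7, 13), Add(Mul(4, -5), -76)), -34)) = Add(44, Mul(Mul(6, Add(-20, -76)), -34)) = Add(44, Mul(Mul(6, -96), -34)) = Add(44, Mul(-576, -34)) = Add(44, 19584) = 19628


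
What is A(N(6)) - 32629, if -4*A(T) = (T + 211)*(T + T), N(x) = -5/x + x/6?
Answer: -2350555/72 ≈ -32647.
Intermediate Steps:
N(x) = -5/x + x/6 (N(x) = -5/x + x*(⅙) = -5/x + x/6)
A(T) = -T*(211 + T)/2 (A(T) = -(T + 211)*(T + T)/4 = -(211 + T)*2*T/4 = -T*(211 + T)/2)
A(N(6)) - 32629 = -(-5/6 + (⅙)*6)*(211 + (-5/6 + (⅙)*6))/2 - 32629 = -(-5*⅙ + 1)*(211 + (-5*⅙ + 1))/2 - 32629 = -(-⅚ + 1)*(211 + (-⅚ + 1))/2 - 32629 = -½*⅙*(211 + ⅙) - 32629 = -½*⅙*1267/6 - 32629 = -1267/72 - 32629 = -2350555/72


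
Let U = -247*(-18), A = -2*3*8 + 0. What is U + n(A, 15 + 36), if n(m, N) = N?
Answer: 4497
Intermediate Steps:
A = -48 (A = -6*8 + 0 = -48 + 0 = -48)
U = 4446
U + n(A, 15 + 36) = 4446 + (15 + 36) = 4446 + 51 = 4497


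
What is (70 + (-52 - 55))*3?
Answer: -111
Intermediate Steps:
(70 + (-52 - 55))*3 = (70 - 107)*3 = -37*3 = -111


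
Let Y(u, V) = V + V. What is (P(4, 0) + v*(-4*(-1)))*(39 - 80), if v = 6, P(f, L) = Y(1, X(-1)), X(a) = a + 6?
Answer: -1394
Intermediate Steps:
X(a) = 6 + a
Y(u, V) = 2*V
P(f, L) = 10 (P(f, L) = 2*(6 - 1) = 2*5 = 10)
(P(4, 0) + v*(-4*(-1)))*(39 - 80) = (10 + 6*(-4*(-1)))*(39 - 80) = (10 + 6*4)*(-41) = (10 + 24)*(-41) = 34*(-41) = -1394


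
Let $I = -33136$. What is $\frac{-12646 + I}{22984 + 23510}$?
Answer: $- \frac{22891}{23247} \approx -0.98469$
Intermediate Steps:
$\frac{-12646 + I}{22984 + 23510} = \frac{-12646 - 33136}{22984 + 23510} = - \frac{45782}{46494} = \left(-45782\right) \frac{1}{46494} = - \frac{22891}{23247}$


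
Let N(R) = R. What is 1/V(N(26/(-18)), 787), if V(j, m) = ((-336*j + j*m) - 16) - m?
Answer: -9/13090 ≈ -0.00068755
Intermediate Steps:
V(j, m) = -16 - m - 336*j + j*m (V(j, m) = (-16 - 336*j + j*m) - m = -16 - m - 336*j + j*m)
1/V(N(26/(-18)), 787) = 1/(-16 - 1*787 - 8736/(-18) + (26/(-18))*787) = 1/(-16 - 787 - 8736*(-1)/18 + (26*(-1/18))*787) = 1/(-16 - 787 - 336*(-13/9) - 13/9*787) = 1/(-16 - 787 + 1456/3 - 10231/9) = 1/(-13090/9) = -9/13090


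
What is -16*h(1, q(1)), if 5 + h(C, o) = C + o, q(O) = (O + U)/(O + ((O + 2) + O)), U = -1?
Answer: 64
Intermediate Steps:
q(O) = (-1 + O)/(2 + 3*O) (q(O) = (O - 1)/(O + ((O + 2) + O)) = (-1 + O)/(O + ((2 + O) + O)) = (-1 + O)/(O + (2 + 2*O)) = (-1 + O)/(2 + 3*O))
h(C, o) = -5 + C + o (h(C, o) = -5 + (C + o) = -5 + C + o)
-16*h(1, q(1)) = -16*(-5 + 1 + (-1 + 1)/(2 + 3*1)) = -16*(-5 + 1 + 0/(2 + 3)) = -16*(-5 + 1 + 0/5) = -16*(-5 + 1 + (⅕)*0) = -16*(-5 + 1 + 0) = -16*(-4) = 64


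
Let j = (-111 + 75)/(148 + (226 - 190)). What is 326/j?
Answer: -14996/9 ≈ -1666.2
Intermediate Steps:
j = -9/46 (j = -36/(148 + 36) = -36/184 = -36*1/184 = -9/46 ≈ -0.19565)
326/j = 326/(-9/46) = 326*(-46/9) = -14996/9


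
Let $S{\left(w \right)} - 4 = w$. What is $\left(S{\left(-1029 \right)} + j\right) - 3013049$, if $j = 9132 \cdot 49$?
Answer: $-2566606$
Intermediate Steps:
$S{\left(w \right)} = 4 + w$
$j = 447468$
$\left(S{\left(-1029 \right)} + j\right) - 3013049 = \left(\left(4 - 1029\right) + 447468\right) - 3013049 = \left(-1025 + 447468\right) - 3013049 = 446443 - 3013049 = -2566606$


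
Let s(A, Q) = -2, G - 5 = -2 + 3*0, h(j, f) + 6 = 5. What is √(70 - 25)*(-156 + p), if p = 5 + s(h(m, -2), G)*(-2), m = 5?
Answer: -441*√5 ≈ -986.11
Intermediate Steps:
h(j, f) = -1 (h(j, f) = -6 + 5 = -1)
G = 3 (G = 5 + (-2 + 3*0) = 5 + (-2 + 0) = 5 - 2 = 3)
p = 9 (p = 5 - 2*(-2) = 5 + 4 = 9)
√(70 - 25)*(-156 + p) = √(70 - 25)*(-156 + 9) = √45*(-147) = (3*√5)*(-147) = -441*√5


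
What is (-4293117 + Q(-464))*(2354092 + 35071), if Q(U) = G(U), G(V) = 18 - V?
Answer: -10255804714505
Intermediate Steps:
Q(U) = 18 - U
(-4293117 + Q(-464))*(2354092 + 35071) = (-4293117 + (18 - 1*(-464)))*(2354092 + 35071) = (-4293117 + (18 + 464))*2389163 = (-4293117 + 482)*2389163 = -4292635*2389163 = -10255804714505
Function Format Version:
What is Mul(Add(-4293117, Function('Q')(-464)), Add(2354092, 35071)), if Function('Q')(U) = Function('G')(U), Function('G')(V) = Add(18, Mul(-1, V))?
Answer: -10255804714505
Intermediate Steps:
Function('Q')(U) = Add(18, Mul(-1, U))
Mul(Add(-4293117, Function('Q')(-464)), Add(2354092, 35071)) = Mul(Add(-4293117, Add(18, Mul(-1, -464))), Add(2354092, 35071)) = Mul(Add(-4293117, Add(18, 464)), 2389163) = Mul(Add(-4293117, 482), 2389163) = Mul(-4292635, 2389163) = -10255804714505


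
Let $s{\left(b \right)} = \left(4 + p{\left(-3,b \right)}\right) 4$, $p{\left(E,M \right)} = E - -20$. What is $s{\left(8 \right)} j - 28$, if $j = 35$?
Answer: $2912$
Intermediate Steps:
$p{\left(E,M \right)} = 20 + E$ ($p{\left(E,M \right)} = E + 20 = 20 + E$)
$s{\left(b \right)} = 84$ ($s{\left(b \right)} = \left(4 + \left(20 - 3\right)\right) 4 = \left(4 + 17\right) 4 = 21 \cdot 4 = 84$)
$s{\left(8 \right)} j - 28 = 84 \cdot 35 - 28 = 2940 - 28 = 2912$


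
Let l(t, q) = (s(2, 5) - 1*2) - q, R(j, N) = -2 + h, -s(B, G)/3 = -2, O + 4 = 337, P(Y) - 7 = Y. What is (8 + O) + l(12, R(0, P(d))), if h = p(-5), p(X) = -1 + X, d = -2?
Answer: 353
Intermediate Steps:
P(Y) = 7 + Y
O = 333 (O = -4 + 337 = 333)
s(B, G) = 6 (s(B, G) = -3*(-2) = 6)
h = -6 (h = -1 - 5 = -6)
R(j, N) = -8 (R(j, N) = -2 - 6 = -8)
l(t, q) = 4 - q (l(t, q) = (6 - 1*2) - q = (6 - 2) - q = 4 - q)
(8 + O) + l(12, R(0, P(d))) = (8 + 333) + (4 - 1*(-8)) = 341 + (4 + 8) = 341 + 12 = 353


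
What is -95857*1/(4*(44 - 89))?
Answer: 95857/180 ≈ 532.54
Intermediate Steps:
-95857*1/(4*(44 - 89)) = -95857/(4*(-45)) = -95857/(-180) = -95857*(-1/180) = 95857/180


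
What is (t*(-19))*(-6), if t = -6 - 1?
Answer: -798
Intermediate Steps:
t = -7
(t*(-19))*(-6) = -7*(-19)*(-6) = 133*(-6) = -798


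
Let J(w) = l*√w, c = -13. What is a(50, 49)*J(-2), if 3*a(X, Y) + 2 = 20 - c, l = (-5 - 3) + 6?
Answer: -62*I*√2/3 ≈ -29.227*I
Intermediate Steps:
l = -2 (l = -8 + 6 = -2)
J(w) = -2*√w
a(X, Y) = 31/3 (a(X, Y) = -⅔ + (20 - 1*(-13))/3 = -⅔ + (20 + 13)/3 = -⅔ + (⅓)*33 = -⅔ + 11 = 31/3)
a(50, 49)*J(-2) = 31*(-2*I*√2)/3 = -62*I*√2/3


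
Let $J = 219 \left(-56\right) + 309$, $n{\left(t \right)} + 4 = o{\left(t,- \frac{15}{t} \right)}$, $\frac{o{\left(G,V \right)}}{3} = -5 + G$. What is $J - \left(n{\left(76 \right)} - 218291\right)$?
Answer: $206127$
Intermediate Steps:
$o{\left(G,V \right)} = -15 + 3 G$ ($o{\left(G,V \right)} = 3 \left(-5 + G\right) = -15 + 3 G$)
$n{\left(t \right)} = -19 + 3 t$ ($n{\left(t \right)} = -4 + \left(-15 + 3 t\right) = -19 + 3 t$)
$J = -11955$ ($J = -12264 + 309 = -11955$)
$J - \left(n{\left(76 \right)} - 218291\right) = -11955 - \left(\left(-19 + 3 \cdot 76\right) - 218291\right) = -11955 - \left(\left(-19 + 228\right) - 218291\right) = -11955 - \left(209 - 218291\right) = -11955 - -218082 = -11955 + 218082 = 206127$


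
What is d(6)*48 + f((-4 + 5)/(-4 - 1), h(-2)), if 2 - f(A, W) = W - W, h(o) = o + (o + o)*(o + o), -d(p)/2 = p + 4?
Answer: -958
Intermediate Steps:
d(p) = -8 - 2*p (d(p) = -2*(p + 4) = -2*(4 + p) = -8 - 2*p)
h(o) = o + 4*o² (h(o) = o + (2*o)*(2*o) = o + 4*o²)
f(A, W) = 2 (f(A, W) = 2 - (W - W) = 2 - 1*0 = 2 + 0 = 2)
d(6)*48 + f((-4 + 5)/(-4 - 1), h(-2)) = (-8 - 2*6)*48 + 2 = (-8 - 12)*48 + 2 = -20*48 + 2 = -960 + 2 = -958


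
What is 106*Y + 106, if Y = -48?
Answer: -4982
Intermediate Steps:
106*Y + 106 = 106*(-48) + 106 = -5088 + 106 = -4982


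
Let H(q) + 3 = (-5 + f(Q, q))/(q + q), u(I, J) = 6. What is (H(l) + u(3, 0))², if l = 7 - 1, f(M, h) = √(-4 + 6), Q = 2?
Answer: (31 + √2)²/144 ≈ 7.2964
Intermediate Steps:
f(M, h) = √2
l = 6
H(q) = -3 + (-5 + √2)/(2*q) (H(q) = -3 + (-5 + √2)/(q + q) = -3 + (-5 + √2)/((2*q)) = -3 + (-5 + √2)*(1/(2*q)) = -3 + (-5 + √2)/(2*q))
(H(l) + u(3, 0))² = ((½)*(-5 + √2 - 6*6)/6 + 6)² = ((½)*(⅙)*(-5 + √2 - 36) + 6)² = ((½)*(⅙)*(-41 + √2) + 6)² = ((-41/12 + √2/12) + 6)² = (31/12 + √2/12)²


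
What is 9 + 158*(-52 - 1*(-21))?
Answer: -4889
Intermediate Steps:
9 + 158*(-52 - 1*(-21)) = 9 + 158*(-52 + 21) = 9 + 158*(-31) = 9 - 4898 = -4889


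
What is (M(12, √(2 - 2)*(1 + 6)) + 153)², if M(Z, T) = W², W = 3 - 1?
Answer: 24649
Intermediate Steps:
W = 2
M(Z, T) = 4 (M(Z, T) = 2² = 4)
(M(12, √(2 - 2)*(1 + 6)) + 153)² = (4 + 153)² = 157² = 24649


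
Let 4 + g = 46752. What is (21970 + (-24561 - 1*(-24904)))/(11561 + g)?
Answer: 22313/58309 ≈ 0.38267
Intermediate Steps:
g = 46748 (g = -4 + 46752 = 46748)
(21970 + (-24561 - 1*(-24904)))/(11561 + g) = (21970 + (-24561 - 1*(-24904)))/(11561 + 46748) = (21970 + (-24561 + 24904))/58309 = (21970 + 343)*(1/58309) = 22313*(1/58309) = 22313/58309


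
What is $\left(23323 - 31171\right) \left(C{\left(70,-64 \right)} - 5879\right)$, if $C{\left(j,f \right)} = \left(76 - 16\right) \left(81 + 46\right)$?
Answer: $-13663368$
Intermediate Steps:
$C{\left(j,f \right)} = 7620$ ($C{\left(j,f \right)} = 60 \cdot 127 = 7620$)
$\left(23323 - 31171\right) \left(C{\left(70,-64 \right)} - 5879\right) = \left(23323 - 31171\right) \left(7620 - 5879\right) = \left(-7848\right) 1741 = -13663368$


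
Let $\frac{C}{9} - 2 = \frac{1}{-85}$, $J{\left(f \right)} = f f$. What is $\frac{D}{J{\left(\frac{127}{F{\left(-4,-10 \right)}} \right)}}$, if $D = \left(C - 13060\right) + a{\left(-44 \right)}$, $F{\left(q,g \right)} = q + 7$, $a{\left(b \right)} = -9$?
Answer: $- \frac{9984096}{1370965} \approx -7.2825$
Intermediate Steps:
$F{\left(q,g \right)} = 7 + q$
$J{\left(f \right)} = f^{2}$
$C = \frac{1521}{85}$ ($C = 18 + \frac{9}{-85} = 18 + 9 \left(- \frac{1}{85}\right) = 18 - \frac{9}{85} = \frac{1521}{85} \approx 17.894$)
$D = - \frac{1109344}{85}$ ($D = \left(\frac{1521}{85} - 13060\right) - 9 = - \frac{1108579}{85} - 9 = - \frac{1109344}{85} \approx -13051.0$)
$\frac{D}{J{\left(\frac{127}{F{\left(-4,-10 \right)}} \right)}} = - \frac{1109344}{85 \left(\frac{127}{7 - 4}\right)^{2}} = - \frac{1109344}{85 \left(\frac{127}{3}\right)^{2}} = - \frac{1109344}{85 \cdot \frac{16129}{9}} = \left(- \frac{1109344}{85}\right) \frac{9}{16129} = - \frac{9984096}{1370965}$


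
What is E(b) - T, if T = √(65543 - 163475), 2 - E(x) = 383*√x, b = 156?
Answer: 2 - 766*√39 - 2*I*√24483 ≈ -4781.7 - 312.94*I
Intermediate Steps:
E(x) = 2 - 383*√x
T = 2*I*√24483 (T = √(-97932) = 2*I*√24483 ≈ 312.94*I)
E(b) - T = (2 - 766*√39) - 2*I*√24483 = 2 - 766*√39 - 2*I*√24483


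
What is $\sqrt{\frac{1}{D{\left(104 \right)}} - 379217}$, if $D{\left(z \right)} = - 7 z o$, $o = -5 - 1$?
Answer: $\frac{i \sqrt{452202620415}}{1092} \approx 615.81 i$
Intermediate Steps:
$o = -6$ ($o = -5 - 1 = -6$)
$D{\left(z \right)} = 42 z$ ($D{\left(z \right)} = - 7 z \left(-6\right) = 42 z$)
$\sqrt{\frac{1}{D{\left(104 \right)}} - 379217} = \sqrt{\frac{1}{42 \cdot 104} - 379217} = \sqrt{\frac{1}{4368} - 379217} = \sqrt{- \frac{1656419855}{4368}} = \frac{i \sqrt{452202620415}}{1092}$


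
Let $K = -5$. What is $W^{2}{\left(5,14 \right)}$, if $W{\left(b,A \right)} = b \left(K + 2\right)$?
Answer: $225$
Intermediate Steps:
$W{\left(b,A \right)} = - 3 b$ ($W{\left(b,A \right)} = b \left(-5 + 2\right) = b \left(-3\right) = - 3 b$)
$W^{2}{\left(5,14 \right)} = \left(\left(-3\right) 5\right)^{2} = \left(-15\right)^{2} = 225$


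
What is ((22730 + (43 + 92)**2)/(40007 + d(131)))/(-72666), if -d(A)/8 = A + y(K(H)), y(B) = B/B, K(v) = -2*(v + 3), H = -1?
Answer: -40955/2830413366 ≈ -1.4470e-5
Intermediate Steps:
K(v) = -6 - 2*v (K(v) = -2*(3 + v) = -6 - 2*v)
y(B) = 1
d(A) = -8 - 8*A (d(A) = -8*(A + 1) = -8*(1 + A) = -8 - 8*A)
((22730 + (43 + 92)**2)/(40007 + d(131)))/(-72666) = ((22730 + (43 + 92)**2)/(40007 + (-8 - 8*131)))/(-72666) = ((22730 + 135**2)/(40007 + (-8 - 1048)))*(-1/72666) = ((22730 + 18225)/(40007 - 1056))*(-1/72666) = (40955/38951)*(-1/72666) = -40955/2830413366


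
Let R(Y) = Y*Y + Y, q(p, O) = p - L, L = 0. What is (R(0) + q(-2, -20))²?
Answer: 4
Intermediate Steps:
q(p, O) = p (q(p, O) = p - 1*0 = p + 0 = p)
R(Y) = Y + Y² (R(Y) = Y² + Y = Y + Y²)
(R(0) + q(-2, -20))² = (0*(1 + 0) - 2)² = (0*1 - 2)² = (0 - 2)² = (-2)² = 4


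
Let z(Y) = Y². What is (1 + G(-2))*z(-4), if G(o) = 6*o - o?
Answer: -144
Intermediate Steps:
G(o) = 5*o
(1 + G(-2))*z(-4) = (1 + 5*(-2))*(-4)² = (1 - 10)*16 = -9*16 = -144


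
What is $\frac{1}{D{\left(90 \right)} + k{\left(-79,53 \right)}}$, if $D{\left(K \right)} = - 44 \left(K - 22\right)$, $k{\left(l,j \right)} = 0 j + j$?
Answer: $- \frac{1}{2939} \approx -0.00034025$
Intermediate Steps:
$k{\left(l,j \right)} = j$ ($k{\left(l,j \right)} = 0 + j = j$)
$D{\left(K \right)} = 968 - 44 K$ ($D{\left(K \right)} = - 44 \left(-22 + K\right) = 968 - 44 K$)
$\frac{1}{D{\left(90 \right)} + k{\left(-79,53 \right)}} = \frac{1}{\left(968 - 3960\right) + 53} = \frac{1}{-2992 + 53} = \frac{1}{-2939} = - \frac{1}{2939}$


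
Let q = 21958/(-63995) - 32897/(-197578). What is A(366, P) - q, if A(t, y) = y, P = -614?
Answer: -7761185349331/12644004110 ≈ -613.82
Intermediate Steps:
q = -2233174209/12644004110 (q = 21958*(-1/63995) - 32897*(-1/197578) = -21958/63995 + 32897/197578 = -2233174209/12644004110 ≈ -0.17662)
A(366, P) - q = -614 - 1*(-2233174209/12644004110) = -614 + 2233174209/12644004110 = -7761185349331/12644004110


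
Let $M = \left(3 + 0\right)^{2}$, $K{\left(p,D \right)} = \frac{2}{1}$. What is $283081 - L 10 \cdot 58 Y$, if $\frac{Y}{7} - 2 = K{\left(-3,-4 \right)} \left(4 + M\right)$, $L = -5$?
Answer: $851481$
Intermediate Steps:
$K{\left(p,D \right)} = 2$ ($K{\left(p,D \right)} = 2 \cdot 1 = 2$)
$M = 9$ ($M = 3^{2} = 9$)
$Y = 196$ ($Y = 14 + 7 \cdot 2 \left(4 + 9\right) = 14 + 7 \cdot 2 \cdot 13 = 14 + 7 \cdot 26 = 14 + 182 = 196$)
$283081 - L 10 \cdot 58 Y = 283081 - \left(-5\right) 10 \cdot 58 \cdot 196 = 283081 - \left(-50\right) 58 \cdot 196 = 283081 - \left(-2900\right) 196 = 283081 - -568400 = 283081 + 568400 = 851481$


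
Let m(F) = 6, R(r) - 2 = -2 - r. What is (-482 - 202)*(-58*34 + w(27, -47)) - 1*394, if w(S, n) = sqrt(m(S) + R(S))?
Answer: 1348454 - 684*I*sqrt(21) ≈ 1.3485e+6 - 3134.5*I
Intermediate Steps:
R(r) = -r (R(r) = 2 + (-2 - r) = -r)
w(S, n) = sqrt(6 - S)
(-482 - 202)*(-58*34 + w(27, -47)) - 1*394 = (-482 - 202)*(-58*34 + sqrt(6 - 1*27)) - 1*394 = -684*(-1972 + sqrt(6 - 27)) - 394 = -684*(-1972 + sqrt(-21)) - 394 = -684*(-1972 + I*sqrt(21)) - 394 = (1348848 - 684*I*sqrt(21)) - 394 = 1348454 - 684*I*sqrt(21)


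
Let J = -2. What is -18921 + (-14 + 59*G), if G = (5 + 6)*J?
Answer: -20233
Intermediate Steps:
G = -22 (G = (5 + 6)*(-2) = 11*(-2) = -22)
-18921 + (-14 + 59*G) = -18921 + (-14 + 59*(-22)) = -18921 + (-14 - 1298) = -18921 - 1312 = -20233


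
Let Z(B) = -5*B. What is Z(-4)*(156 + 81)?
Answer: 4740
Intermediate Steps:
Z(-4)*(156 + 81) = (-5*(-4))*(156 + 81) = 20*237 = 4740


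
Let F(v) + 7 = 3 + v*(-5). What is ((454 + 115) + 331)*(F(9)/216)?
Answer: -1225/6 ≈ -204.17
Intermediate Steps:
F(v) = -4 - 5*v (F(v) = -7 + (3 + v*(-5)) = -7 + (3 - 5*v) = -4 - 5*v)
((454 + 115) + 331)*(F(9)/216) = ((454 + 115) + 331)*((-4 - 5*9)/216) = (569 + 331)*((-4 - 45)*(1/216)) = 900*(-49*1/216) = 900*(-49/216) = -1225/6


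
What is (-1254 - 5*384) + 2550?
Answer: -624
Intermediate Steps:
(-1254 - 5*384) + 2550 = (-1254 - 1920) + 2550 = -3174 + 2550 = -624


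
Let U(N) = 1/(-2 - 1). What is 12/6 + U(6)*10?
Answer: -4/3 ≈ -1.3333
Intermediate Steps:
U(N) = -⅓ (U(N) = 1/(-3) = -⅓)
12/6 + U(6)*10 = 12/6 - ⅓*10 = 12*(⅙) - 10/3 = 2 - 10/3 = -4/3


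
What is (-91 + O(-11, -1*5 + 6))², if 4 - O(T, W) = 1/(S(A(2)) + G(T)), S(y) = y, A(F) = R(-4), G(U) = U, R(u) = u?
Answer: 1700416/225 ≈ 7557.4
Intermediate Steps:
A(F) = -4
O(T, W) = 4 - 1/(-4 + T)
(-91 + O(-11, -1*5 + 6))² = (-91 + (-17 + 4*(-11))/(-4 - 11))² = (-91 + (-17 - 44)/(-15))² = (-91 - 1/15*(-61))² = (-91 + 61/15)² = (-1304/15)² = 1700416/225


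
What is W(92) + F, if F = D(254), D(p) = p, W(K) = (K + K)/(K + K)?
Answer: 255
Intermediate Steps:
W(K) = 1 (W(K) = (2*K)/((2*K)) = (2*K)*(1/(2*K)) = 1)
F = 254
W(92) + F = 1 + 254 = 255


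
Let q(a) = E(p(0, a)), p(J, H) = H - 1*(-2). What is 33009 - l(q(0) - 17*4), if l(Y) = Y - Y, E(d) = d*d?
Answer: 33009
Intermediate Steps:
p(J, H) = 2 + H (p(J, H) = H + 2 = 2 + H)
E(d) = d²
q(a) = (2 + a)²
l(Y) = 0
33009 - l(q(0) - 17*4) = 33009 - 1*0 = 33009 + 0 = 33009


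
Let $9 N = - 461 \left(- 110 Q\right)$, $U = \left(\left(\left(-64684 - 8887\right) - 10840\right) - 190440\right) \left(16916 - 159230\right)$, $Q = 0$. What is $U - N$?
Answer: $39115145214$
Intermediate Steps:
$U = 39115145214$ ($U = \left(\left(-73571 - 10840\right) - 190440\right) \left(-142314\right) = \left(-84411 - 190440\right) \left(-142314\right) = \left(-274851\right) \left(-142314\right) = 39115145214$)
$N = 0$ ($N = \frac{\left(-461\right) \left(\left(-110\right) 0\right)}{9} = \frac{\left(-461\right) 0}{9} = \frac{1}{9} \cdot 0 = 0$)
$U - N = 39115145214 - 0 = 39115145214 + 0 = 39115145214$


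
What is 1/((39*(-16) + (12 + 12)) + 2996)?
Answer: 1/2396 ≈ 0.00041736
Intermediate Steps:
1/((39*(-16) + (12 + 12)) + 2996) = 1/((-624 + 24) + 2996) = 1/(-600 + 2996) = 1/2396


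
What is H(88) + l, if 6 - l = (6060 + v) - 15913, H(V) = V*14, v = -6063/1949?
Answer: 21622422/1949 ≈ 11094.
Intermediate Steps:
v = -6063/1949 (v = -6063*1/1949 = -6063/1949 ≈ -3.1108)
H(V) = 14*V
l = 19221254/1949 (l = 6 - ((6060 - 6063/1949) - 15913) = 6 - (11804877/1949 - 15913) = 6 - 1*(-19209560/1949) = 6 + 19209560/1949 = 19221254/1949 ≈ 9862.1)
H(88) + l = 14*88 + 19221254/1949 = 1232 + 19221254/1949 = 21622422/1949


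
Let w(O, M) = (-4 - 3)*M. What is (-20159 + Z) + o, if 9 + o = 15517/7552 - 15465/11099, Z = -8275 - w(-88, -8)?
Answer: -40486791811/1420672 ≈ -28498.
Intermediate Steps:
w(O, M) = -7*M
Z = -8331 (Z = -8275 - (-7)*(-8) = -8275 - 1*56 = -8275 - 56 = -8331)
o = -11846531/1420672 (o = -9 + (15517/7552 - 15465/11099) = -9 + (15517*(1/7552) - 15465*1/11099) = -9 + (263/128 - 15465/11099) = -9 + 939517/1420672 = -11846531/1420672 ≈ -8.3387)
(-20159 + Z) + o = (-20159 - 8331) - 11846531/1420672 = -28490 - 11846531/1420672 = -40486791811/1420672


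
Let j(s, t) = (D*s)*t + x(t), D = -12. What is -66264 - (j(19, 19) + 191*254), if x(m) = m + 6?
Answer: -110471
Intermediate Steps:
x(m) = 6 + m
j(s, t) = 6 + t - 12*s*t (j(s, t) = (-12*s)*t + (6 + t) = -12*s*t + (6 + t) = 6 + t - 12*s*t)
-66264 - (j(19, 19) + 191*254) = -66264 - ((6 + 19 - 12*19*19) + 191*254) = -66264 - ((6 + 19 - 4332) + 48514) = -66264 - (-4307 + 48514) = -66264 - 1*44207 = -66264 - 44207 = -110471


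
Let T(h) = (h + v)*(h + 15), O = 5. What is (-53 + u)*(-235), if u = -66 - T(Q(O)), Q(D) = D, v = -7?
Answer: 18565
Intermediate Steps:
T(h) = (-7 + h)*(15 + h) (T(h) = (h - 7)*(h + 15) = (-7 + h)*(15 + h))
u = -26 (u = -66 - (-105 + 5**2 + 8*5) = -66 - (-105 + 25 + 40) = -66 - 1*(-40) = -66 + 40 = -26)
(-53 + u)*(-235) = (-53 - 26)*(-235) = -79*(-235) = 18565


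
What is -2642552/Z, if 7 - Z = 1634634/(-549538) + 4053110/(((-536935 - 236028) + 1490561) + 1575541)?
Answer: -832514219614740916/2585568537855 ≈ -3.2199e+5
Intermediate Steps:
Z = 5171137075710/630083509891 (Z = 7 - (1634634/(-549538) + 4053110/(((-536935 - 236028) + 1490561) + 1575541)) = 7 - (1634634*(-1/549538) + 4053110/((-772963 + 1490561) + 1575541)) = 7 - (-817317/274769 + 4053110/(717598 + 1575541)) = 7 - (-817317/274769 + 4053110/2293139) = 7 - 1*(-760552506473/630083509891) = 7 + 760552506473/630083509891 = 5171137075710/630083509891 ≈ 8.2071)
-2642552/Z = -2642552/5171137075710/630083509891 = -2642552*630083509891/5171137075710 = -832514219614740916/2585568537855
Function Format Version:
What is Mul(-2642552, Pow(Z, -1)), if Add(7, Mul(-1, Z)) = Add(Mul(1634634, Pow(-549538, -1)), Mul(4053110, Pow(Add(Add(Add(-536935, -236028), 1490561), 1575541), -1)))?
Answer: Rational(-832514219614740916, 2585568537855) ≈ -3.2199e+5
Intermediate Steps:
Z = Rational(5171137075710, 630083509891) (Z = Add(7, Mul(-1, Add(Mul(1634634, Pow(-549538, -1)), Mul(4053110, Pow(Add(Add(Add(-536935, -236028), 1490561), 1575541), -1))))) = Add(7, Mul(-1, Add(Mul(1634634, Rational(-1, 549538)), Mul(4053110, Pow(Add(Add(-772963, 1490561), 1575541), -1))))) = Add(7, Mul(-1, Add(Rational(-817317, 274769), Mul(4053110, Pow(Add(717598, 1575541), -1))))) = Add(7, Mul(-1, Add(Rational(-817317, 274769), Mul(4053110, Pow(2293139, -1))))) = Add(7, Mul(-1, Add(Rational(-817317, 274769), Mul(4053110, Rational(1, 2293139))))) = Add(7, Mul(-1, Add(Rational(-817317, 274769), Rational(4053110, 2293139)))) = Add(7, Mul(-1, Rational(-760552506473, 630083509891))) = Add(7, Rational(760552506473, 630083509891)) = Rational(5171137075710, 630083509891) ≈ 8.2071)
Mul(-2642552, Pow(Z, -1)) = Mul(-2642552, Pow(Rational(5171137075710, 630083509891), -1)) = Mul(-2642552, Rational(630083509891, 5171137075710)) = Rational(-832514219614740916, 2585568537855)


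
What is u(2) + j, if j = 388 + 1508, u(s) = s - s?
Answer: 1896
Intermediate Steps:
u(s) = 0
j = 1896
u(2) + j = 0 + 1896 = 1896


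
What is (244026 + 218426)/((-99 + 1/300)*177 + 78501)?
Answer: 46245200/6097859 ≈ 7.5838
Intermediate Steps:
(244026 + 218426)/((-99 + 1/300)*177 + 78501) = 462452/((-99 + 1/300)*177 + 78501) = 462452/(-29699/300*177 + 78501) = 462452/(-1752241/100 + 78501) = 462452/(6097859/100) = 462452*(100/6097859) = 46245200/6097859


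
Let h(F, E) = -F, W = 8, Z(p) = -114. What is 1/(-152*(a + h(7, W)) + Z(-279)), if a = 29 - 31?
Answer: 1/1254 ≈ 0.00079745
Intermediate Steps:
a = -2
1/(-152*(a + h(7, W)) + Z(-279)) = 1/(-152*(-2 - 1*7) - 114) = 1/(-152*(-2 - 7) - 114) = 1/(-152*(-9) - 114) = 1/(1368 - 114) = 1/1254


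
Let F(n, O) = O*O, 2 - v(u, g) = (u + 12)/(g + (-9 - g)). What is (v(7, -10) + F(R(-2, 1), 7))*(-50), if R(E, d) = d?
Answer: -23900/9 ≈ -2655.6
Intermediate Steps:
v(u, g) = 10/3 + u/9 (v(u, g) = 2 - (u + 12)/(g + (-9 - g)) = 2 - (12 + u)/(-9) = 2 - (12 + u)*(-1)/9 = 2 - (-4/3 - u/9) = 2 + (4/3 + u/9) = 10/3 + u/9)
F(n, O) = O**2
(v(7, -10) + F(R(-2, 1), 7))*(-50) = ((10/3 + (1/9)*7) + 7**2)*(-50) = ((10/3 + 7/9) + 49)*(-50) = (37/9 + 49)*(-50) = (478/9)*(-50) = -23900/9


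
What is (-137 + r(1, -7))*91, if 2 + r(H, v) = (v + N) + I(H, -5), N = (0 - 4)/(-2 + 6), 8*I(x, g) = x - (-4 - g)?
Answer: -13377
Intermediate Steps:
I(x, g) = 1/2 + g/8 + x/8 (I(x, g) = (x - (-4 - g))/8 = (x + (4 + g))/8 = (4 + g + x)/8 = 1/2 + g/8 + x/8)
N = -1 (N = -4/4 = -4*1/4 = -1)
r(H, v) = -25/8 + v + H/8 (r(H, v) = -2 + ((v - 1) + (1/2 + (1/8)*(-5) + H/8)) = -2 + ((-1 + v) + (1/2 - 5/8 + H/8)) = -2 + ((-1 + v) + (-1/8 + H/8)) = -2 + (-9/8 + v + H/8) = -25/8 + v + H/8)
(-137 + r(1, -7))*91 = (-137 + (-25/8 - 7 + (1/8)*1))*91 = (-137 + (-25/8 - 7 + 1/8))*91 = (-137 - 10)*91 = -147*91 = -13377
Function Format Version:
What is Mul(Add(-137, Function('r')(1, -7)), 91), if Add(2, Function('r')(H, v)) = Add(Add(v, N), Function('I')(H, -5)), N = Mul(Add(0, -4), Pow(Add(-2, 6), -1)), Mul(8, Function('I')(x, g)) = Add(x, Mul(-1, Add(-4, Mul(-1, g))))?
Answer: -13377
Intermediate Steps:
Function('I')(x, g) = Add(Rational(1, 2), Mul(Rational(1, 8), g), Mul(Rational(1, 8), x)) (Function('I')(x, g) = Mul(Rational(1, 8), Add(x, Mul(-1, Add(-4, Mul(-1, g))))) = Mul(Rational(1, 8), Add(x, Add(4, g))) = Mul(Rational(1, 8), Add(4, g, x)) = Add(Rational(1, 2), Mul(Rational(1, 8), g), Mul(Rational(1, 8), x)))
N = -1 (N = Mul(-4, Pow(4, -1)) = Mul(-4, Rational(1, 4)) = -1)
Function('r')(H, v) = Add(Rational(-25, 8), v, Mul(Rational(1, 8), H)) (Function('r')(H, v) = Add(-2, Add(Add(v, -1), Add(Rational(1, 2), Mul(Rational(1, 8), -5), Mul(Rational(1, 8), H)))) = Add(-2, Add(Add(-1, v), Add(Rational(1, 2), Rational(-5, 8), Mul(Rational(1, 8), H)))) = Add(-2, Add(Add(-1, v), Add(Rational(-1, 8), Mul(Rational(1, 8), H)))) = Add(-2, Add(Rational(-9, 8), v, Mul(Rational(1, 8), H))) = Add(Rational(-25, 8), v, Mul(Rational(1, 8), H)))
Mul(Add(-137, Function('r')(1, -7)), 91) = Mul(Add(-137, Add(Rational(-25, 8), -7, Mul(Rational(1, 8), 1))), 91) = Mul(Add(-137, Add(Rational(-25, 8), -7, Rational(1, 8))), 91) = Mul(Add(-137, -10), 91) = Mul(-147, 91) = -13377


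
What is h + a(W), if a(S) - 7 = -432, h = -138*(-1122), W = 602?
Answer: 154411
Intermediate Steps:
h = 154836
a(S) = -425 (a(S) = 7 - 432 = -425)
h + a(W) = 154836 - 425 = 154411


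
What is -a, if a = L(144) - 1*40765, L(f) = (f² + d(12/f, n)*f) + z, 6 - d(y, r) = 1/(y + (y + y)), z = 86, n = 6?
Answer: 19655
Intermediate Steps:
d(y, r) = 6 - 1/(3*y) (d(y, r) = 6 - 1/(y + (y + y)) = 6 - 1/(y + 2*y) = 6 - 1/(3*y))
L(f) = 86 + f² + f*(6 - f/36) (L(f) = (f² + (6 - f/12/3)*f) + 86 = (f² + (6 - f/36)*f) + 86 = (f² + f*(6 - f/36)) + 86 = 86 + f² + f*(6 - f/36))
a = -19655 (a = (86 + 6*144 + (35/36)*144²) - 1*40765 = (86 + 864 + (35/36)*20736) - 40765 = (86 + 864 + 20160) - 40765 = 21110 - 40765 = -19655)
-a = -1*(-19655) = 19655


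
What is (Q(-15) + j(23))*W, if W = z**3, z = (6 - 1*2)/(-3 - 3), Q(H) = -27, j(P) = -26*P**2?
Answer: 110248/27 ≈ 4083.3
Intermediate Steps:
z = -2/3 (z = (6 - 2)/(-6) = 4*(-1/6) = -2/3 ≈ -0.66667)
W = -8/27 (W = (-2/3)**3 = -8/27 ≈ -0.29630)
(Q(-15) + j(23))*W = (-27 - 26*23**2)*(-8/27) = (-27 - 26*529)*(-8/27) = (-27 - 13754)*(-8/27) = -13781*(-8/27) = 110248/27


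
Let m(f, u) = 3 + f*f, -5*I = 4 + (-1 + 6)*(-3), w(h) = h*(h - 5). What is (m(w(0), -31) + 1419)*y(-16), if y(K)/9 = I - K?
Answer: 1164618/5 ≈ 2.3292e+5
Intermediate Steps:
w(h) = h*(-5 + h)
I = 11/5 (I = -(4 + (-1 + 6)*(-3))/5 = -(4 + 5*(-3))/5 = -(4 - 15)/5 = -1/5*(-11) = 11/5 ≈ 2.2000)
y(K) = 99/5 - 9*K (y(K) = 9*(11/5 - K) = 99/5 - 9*K)
m(f, u) = 3 + f**2
(m(w(0), -31) + 1419)*y(-16) = ((3 + (0*(-5 + 0))**2) + 1419)*(99/5 - 9*(-16)) = ((3 + (0*(-5))**2) + 1419)*(99/5 + 144) = ((3 + 0**2) + 1419)*(819/5) = ((3 + 0) + 1419)*(819/5) = (3 + 1419)*(819/5) = 1422*(819/5) = 1164618/5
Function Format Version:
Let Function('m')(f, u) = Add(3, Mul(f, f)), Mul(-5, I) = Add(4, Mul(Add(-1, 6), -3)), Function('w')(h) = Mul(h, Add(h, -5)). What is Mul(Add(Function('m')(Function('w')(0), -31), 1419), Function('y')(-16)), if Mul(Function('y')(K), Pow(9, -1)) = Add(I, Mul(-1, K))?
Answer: Rational(1164618, 5) ≈ 2.3292e+5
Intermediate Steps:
Function('w')(h) = Mul(h, Add(-5, h))
I = Rational(11, 5) (I = Mul(Rational(-1, 5), Add(4, Mul(Add(-1, 6), -3))) = Mul(Rational(-1, 5), Add(4, Mul(5, -3))) = Mul(Rational(-1, 5), Add(4, -15)) = Mul(Rational(-1, 5), -11) = Rational(11, 5) ≈ 2.2000)
Function('y')(K) = Add(Rational(99, 5), Mul(-9, K)) (Function('y')(K) = Mul(9, Add(Rational(11, 5), Mul(-1, K))) = Add(Rational(99, 5), Mul(-9, K)))
Function('m')(f, u) = Add(3, Pow(f, 2))
Mul(Add(Function('m')(Function('w')(0), -31), 1419), Function('y')(-16)) = Mul(Add(Add(3, Pow(Mul(0, Add(-5, 0)), 2)), 1419), Add(Rational(99, 5), Mul(-9, -16))) = Mul(Add(Add(3, Pow(Mul(0, -5), 2)), 1419), Add(Rational(99, 5), 144)) = Mul(Add(Add(3, Pow(0, 2)), 1419), Rational(819, 5)) = Mul(Add(Add(3, 0), 1419), Rational(819, 5)) = Mul(Add(3, 1419), Rational(819, 5)) = Mul(1422, Rational(819, 5)) = Rational(1164618, 5)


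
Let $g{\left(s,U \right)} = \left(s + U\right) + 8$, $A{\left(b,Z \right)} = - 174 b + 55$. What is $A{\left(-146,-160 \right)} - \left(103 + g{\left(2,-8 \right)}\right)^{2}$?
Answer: $14434$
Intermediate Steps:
$A{\left(b,Z \right)} = 55 - 174 b$
$g{\left(s,U \right)} = 8 + U + s$ ($g{\left(s,U \right)} = \left(U + s\right) + 8 = 8 + U + s$)
$A{\left(-146,-160 \right)} - \left(103 + g{\left(2,-8 \right)}\right)^{2} = \left(55 - -25404\right) - \left(103 + \left(8 - 8 + 2\right)\right)^{2} = \left(55 + 25404\right) - \left(103 + 2\right)^{2} = 25459 - 105^{2} = 25459 - 11025 = 14434$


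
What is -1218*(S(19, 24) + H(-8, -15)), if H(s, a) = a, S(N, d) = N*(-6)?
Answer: 157122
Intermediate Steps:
S(N, d) = -6*N
-1218*(S(19, 24) + H(-8, -15)) = -1218*(-6*19 - 15) = -1218*(-114 - 15) = -1218*(-129) = 157122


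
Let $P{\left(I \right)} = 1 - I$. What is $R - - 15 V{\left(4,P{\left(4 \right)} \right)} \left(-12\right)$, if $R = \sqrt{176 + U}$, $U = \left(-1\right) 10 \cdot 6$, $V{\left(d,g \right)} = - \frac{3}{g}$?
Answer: $-180 + 2 \sqrt{29} \approx -169.23$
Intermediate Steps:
$U = -60$ ($U = \left(-10\right) 6 = -60$)
$R = 2 \sqrt{29}$ ($R = \sqrt{176 - 60} = \sqrt{116} = 2 \sqrt{29} \approx 10.77$)
$R - - 15 V{\left(4,P{\left(4 \right)} \right)} \left(-12\right) = 2 \sqrt{29} - - 15 \left(- \frac{3}{1 - 4}\right) \left(-12\right) = 2 \sqrt{29} - - 15 \left(- \frac{3}{-3}\right) \left(-12\right) = 2 \sqrt{29} - - 15 \left(\left(-3\right) \left(- \frac{1}{3}\right)\right) \left(-12\right) = 2 \sqrt{29} - \left(-15\right) 1 \left(-12\right) = 2 \sqrt{29} - \left(-15\right) \left(-12\right) = 2 \sqrt{29} - 180 = -180 + 2 \sqrt{29}$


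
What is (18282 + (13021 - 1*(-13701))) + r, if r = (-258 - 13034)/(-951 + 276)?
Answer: 30390992/675 ≈ 45024.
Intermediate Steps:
r = 13292/675 (r = -13292/(-675) = -13292*(-1/675) = 13292/675 ≈ 19.692)
(18282 + (13021 - 1*(-13701))) + r = (18282 + (13021 - 1*(-13701))) + 13292/675 = (18282 + (13021 + 13701)) + 13292/675 = (18282 + 26722) + 13292/675 = 45004 + 13292/675 = 30390992/675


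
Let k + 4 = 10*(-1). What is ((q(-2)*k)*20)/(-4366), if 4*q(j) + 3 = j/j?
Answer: -70/2183 ≈ -0.032066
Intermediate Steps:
k = -14 (k = -4 + 10*(-1) = -4 - 10 = -14)
q(j) = -½ (q(j) = -¾ + (j/j)/4 = -¾ + (¼)*1 = -¾ + ¼ = -½)
((q(-2)*k)*20)/(-4366) = (-½*(-14)*20)/(-4366) = (7*20)*(-1/4366) = 140*(-1/4366) = -70/2183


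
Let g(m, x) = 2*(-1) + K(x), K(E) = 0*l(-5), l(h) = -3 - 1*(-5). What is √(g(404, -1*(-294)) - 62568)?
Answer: I*√62570 ≈ 250.14*I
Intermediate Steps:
l(h) = 2 (l(h) = -3 + 5 = 2)
K(E) = 0 (K(E) = 0*2 = 0)
g(m, x) = -2 (g(m, x) = 2*(-1) + 0 = -2 + 0 = -2)
√(g(404, -1*(-294)) - 62568) = √(-2 - 62568) = √(-62570) = I*√62570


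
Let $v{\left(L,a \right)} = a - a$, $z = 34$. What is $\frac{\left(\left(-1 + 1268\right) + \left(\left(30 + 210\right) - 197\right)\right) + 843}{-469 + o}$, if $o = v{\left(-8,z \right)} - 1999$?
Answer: $- \frac{2153}{2468} \approx -0.87237$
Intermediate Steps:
$v{\left(L,a \right)} = 0$
$o = -1999$ ($o = 0 - 1999 = -1999$)
$\frac{\left(\left(-1 + 1268\right) + \left(\left(30 + 210\right) - 197\right)\right) + 843}{-469 + o} = \frac{\left(\left(-1 + 1268\right) + \left(\left(30 + 210\right) - 197\right)\right) + 843}{-469 - 1999} = \frac{\left(1267 + \left(240 - 197\right)\right) + 843}{-2468} = \left(\left(1267 + 43\right) + 843\right) \left(- \frac{1}{2468}\right) = \left(1310 + 843\right) \left(- \frac{1}{2468}\right) = 2153 \left(- \frac{1}{2468}\right) = - \frac{2153}{2468}$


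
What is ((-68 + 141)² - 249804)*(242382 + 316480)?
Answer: -136627787450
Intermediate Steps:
((-68 + 141)² - 249804)*(242382 + 316480) = (73² - 249804)*558862 = (5329 - 249804)*558862 = -244475*558862 = -136627787450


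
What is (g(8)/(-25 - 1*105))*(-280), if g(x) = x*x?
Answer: 1792/13 ≈ 137.85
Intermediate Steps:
g(x) = x²
(g(8)/(-25 - 1*105))*(-280) = (8²/(-25 - 1*105))*(-280) = (64/(-25 - 105))*(-280) = (64/(-130))*(-280) = (64*(-1/130))*(-280) = -32/65*(-280) = 1792/13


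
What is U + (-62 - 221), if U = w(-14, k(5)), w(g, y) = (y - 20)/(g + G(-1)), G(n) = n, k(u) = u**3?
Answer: -290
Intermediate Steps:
w(g, y) = (-20 + y)/(-1 + g) (w(g, y) = (y - 20)/(g - 1) = (-20 + y)/(-1 + g))
U = -7 (U = (-20 + 5**3)/(-1 - 14) = (-20 + 125)/(-15) = -1/15*105 = -7)
U + (-62 - 221) = -7 + (-62 - 221) = -7 - 283 = -290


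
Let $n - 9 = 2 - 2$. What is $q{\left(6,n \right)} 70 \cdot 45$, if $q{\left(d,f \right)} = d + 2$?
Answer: $25200$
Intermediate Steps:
$n = 9$ ($n = 9 + \left(2 - 2\right) = 9 + 0 = 9$)
$q{\left(d,f \right)} = 2 + d$
$q{\left(6,n \right)} 70 \cdot 45 = \left(2 + 6\right) 70 \cdot 45 = 8 \cdot 70 \cdot 45 = 560 \cdot 45 = 25200$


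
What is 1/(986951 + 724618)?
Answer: 1/1711569 ≈ 5.8426e-7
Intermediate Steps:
1/(986951 + 724618) = 1/1711569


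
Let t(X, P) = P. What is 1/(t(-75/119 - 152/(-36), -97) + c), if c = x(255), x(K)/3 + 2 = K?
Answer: 1/662 ≈ 0.0015106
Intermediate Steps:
x(K) = -6 + 3*K
c = 759 (c = -6 + 3*255 = -6 + 765 = 759)
1/(t(-75/119 - 152/(-36), -97) + c) = 1/(-97 + 759) = 1/662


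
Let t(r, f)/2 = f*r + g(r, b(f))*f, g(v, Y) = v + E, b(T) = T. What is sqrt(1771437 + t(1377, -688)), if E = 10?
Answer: I*sqrt(2031827) ≈ 1425.4*I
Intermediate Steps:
g(v, Y) = 10 + v (g(v, Y) = v + 10 = 10 + v)
t(r, f) = 2*f*r + 2*f*(10 + r) (t(r, f) = 2*(f*r + (10 + r)*f) = 2*(f*r + f*(10 + r)) = 2*f*r + 2*f*(10 + r))
sqrt(1771437 + t(1377, -688)) = sqrt(1771437 + 4*(-688)*(5 + 1377)) = sqrt(1771437 + 4*(-688)*1382) = sqrt(1771437 - 3803264) = sqrt(-2031827) = I*sqrt(2031827)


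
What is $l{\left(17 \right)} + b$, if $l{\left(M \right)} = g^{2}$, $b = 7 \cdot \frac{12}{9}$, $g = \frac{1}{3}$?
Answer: $\frac{85}{9} \approx 9.4444$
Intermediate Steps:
$g = \frac{1}{3} \approx 0.33333$
$b = \frac{28}{3}$ ($b = 7 \cdot 12 \cdot \frac{1}{9} = 7 \cdot \frac{4}{3} = \frac{28}{3} \approx 9.3333$)
$l{\left(M \right)} = \frac{1}{9}$ ($l{\left(M \right)} = \left(\frac{1}{3}\right)^{2} = \frac{1}{9}$)
$l{\left(17 \right)} + b = \frac{1}{9} + \frac{28}{3} = \frac{85}{9}$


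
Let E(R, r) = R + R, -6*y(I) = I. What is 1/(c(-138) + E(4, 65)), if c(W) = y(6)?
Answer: ⅐ ≈ 0.14286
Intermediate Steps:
y(I) = -I/6
c(W) = -1 (c(W) = -⅙*6 = -1)
E(R, r) = 2*R
1/(c(-138) + E(4, 65)) = 1/(-1 + 2*4) = 1/(-1 + 8) = 1/7 = ⅐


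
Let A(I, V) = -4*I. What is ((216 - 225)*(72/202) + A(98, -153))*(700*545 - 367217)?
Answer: -570120228/101 ≈ -5.6448e+6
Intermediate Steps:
((216 - 225)*(72/202) + A(98, -153))*(700*545 - 367217) = ((216 - 225)*(72/202) - 4*98)*(700*545 - 367217) = (-648/202 - 392)*(381500 - 367217) = (-9*36/101 - 392)*14283 = (-324/101 - 392)*14283 = -39916/101*14283 = -570120228/101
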